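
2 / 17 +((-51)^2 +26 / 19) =840603 / 323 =2602.49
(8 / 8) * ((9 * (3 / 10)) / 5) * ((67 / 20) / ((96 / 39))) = 23517 / 32000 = 0.73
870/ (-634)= -435/ 317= -1.37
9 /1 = 9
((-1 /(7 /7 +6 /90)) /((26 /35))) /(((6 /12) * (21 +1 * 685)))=-525 /146848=-0.00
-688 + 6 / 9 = -687.33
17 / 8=2.12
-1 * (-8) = 8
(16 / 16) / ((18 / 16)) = 8 / 9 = 0.89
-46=-46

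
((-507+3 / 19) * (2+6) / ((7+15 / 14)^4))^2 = 8759046534871449600 / 9596983536392219881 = 0.91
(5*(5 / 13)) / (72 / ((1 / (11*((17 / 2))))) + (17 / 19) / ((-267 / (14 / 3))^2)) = 60952095 / 213371350504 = 0.00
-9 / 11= -0.82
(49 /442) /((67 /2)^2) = 98 /992069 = 0.00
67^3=300763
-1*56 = -56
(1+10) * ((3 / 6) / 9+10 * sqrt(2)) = 11 / 18+110 * sqrt(2) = 156.17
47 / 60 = 0.78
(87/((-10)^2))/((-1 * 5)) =-87/500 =-0.17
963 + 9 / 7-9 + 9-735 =1605 / 7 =229.29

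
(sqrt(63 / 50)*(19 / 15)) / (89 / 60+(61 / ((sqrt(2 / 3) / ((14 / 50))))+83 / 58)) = -83823630*sqrt(14) / 32478280799+491258376*sqrt(21) / 32478280799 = 0.06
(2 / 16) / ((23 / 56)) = 0.30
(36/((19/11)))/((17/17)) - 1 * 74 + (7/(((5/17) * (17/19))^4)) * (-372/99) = -2170085182/391875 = -5537.70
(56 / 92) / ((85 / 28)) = 392 / 1955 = 0.20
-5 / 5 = -1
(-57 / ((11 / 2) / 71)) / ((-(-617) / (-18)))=145692 / 6787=21.47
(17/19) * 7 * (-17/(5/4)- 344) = -212772/95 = -2239.71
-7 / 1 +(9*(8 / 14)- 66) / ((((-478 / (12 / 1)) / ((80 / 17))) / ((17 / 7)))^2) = -235297921 / 19592503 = -12.01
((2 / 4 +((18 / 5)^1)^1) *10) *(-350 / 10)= -1435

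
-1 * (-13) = 13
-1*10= -10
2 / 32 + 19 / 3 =6.40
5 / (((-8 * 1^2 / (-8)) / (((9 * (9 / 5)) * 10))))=810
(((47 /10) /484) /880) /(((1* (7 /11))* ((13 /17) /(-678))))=-270861 /17617600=-0.02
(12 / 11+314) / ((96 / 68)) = 29461 / 132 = 223.19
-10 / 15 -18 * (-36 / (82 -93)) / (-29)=1306 / 957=1.36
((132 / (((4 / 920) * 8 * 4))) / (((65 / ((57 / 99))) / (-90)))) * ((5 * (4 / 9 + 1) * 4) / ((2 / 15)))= -163875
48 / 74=24 / 37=0.65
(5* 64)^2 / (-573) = -102400 / 573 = -178.71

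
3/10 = 0.30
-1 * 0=0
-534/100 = -5.34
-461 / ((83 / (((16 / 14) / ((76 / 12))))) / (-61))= 674904 / 11039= 61.14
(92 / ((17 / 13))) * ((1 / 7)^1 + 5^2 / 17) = 229632 / 2023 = 113.51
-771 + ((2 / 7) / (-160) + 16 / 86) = -18561243 / 24080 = -770.82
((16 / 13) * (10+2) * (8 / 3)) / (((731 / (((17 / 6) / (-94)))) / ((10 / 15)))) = -256 / 236457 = -0.00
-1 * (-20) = 20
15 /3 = 5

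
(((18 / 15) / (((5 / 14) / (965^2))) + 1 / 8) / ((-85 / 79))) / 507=-1977474991 / 344760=-5735.80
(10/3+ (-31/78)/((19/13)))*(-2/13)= -349/741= -0.47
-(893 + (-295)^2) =-87918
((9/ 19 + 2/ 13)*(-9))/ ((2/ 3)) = -4185/ 494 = -8.47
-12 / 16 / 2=-3 / 8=-0.38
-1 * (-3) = 3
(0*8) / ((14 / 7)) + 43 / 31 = 43 / 31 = 1.39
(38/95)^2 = 4/25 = 0.16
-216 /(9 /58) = -1392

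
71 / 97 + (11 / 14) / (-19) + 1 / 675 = 12053627 / 17416350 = 0.69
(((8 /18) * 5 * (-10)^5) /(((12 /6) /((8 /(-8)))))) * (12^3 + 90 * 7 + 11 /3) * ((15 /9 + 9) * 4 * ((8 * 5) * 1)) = 36275200000000 /81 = 447841975308.64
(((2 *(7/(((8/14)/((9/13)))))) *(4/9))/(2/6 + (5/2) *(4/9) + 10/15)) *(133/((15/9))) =18522/65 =284.95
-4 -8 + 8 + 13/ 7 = -15/ 7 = -2.14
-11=-11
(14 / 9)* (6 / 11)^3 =336 / 1331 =0.25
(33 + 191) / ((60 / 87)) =1624 / 5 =324.80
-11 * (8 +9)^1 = -187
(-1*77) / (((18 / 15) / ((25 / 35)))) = -275 / 6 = -45.83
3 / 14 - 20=-277 / 14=-19.79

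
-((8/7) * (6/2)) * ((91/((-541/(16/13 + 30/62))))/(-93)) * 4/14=-11056/3639307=-0.00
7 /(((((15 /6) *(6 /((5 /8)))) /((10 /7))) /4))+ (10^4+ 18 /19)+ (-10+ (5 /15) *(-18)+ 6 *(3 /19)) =569291 /57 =9987.56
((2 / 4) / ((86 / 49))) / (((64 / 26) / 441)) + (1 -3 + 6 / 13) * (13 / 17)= 4665509 / 93568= 49.86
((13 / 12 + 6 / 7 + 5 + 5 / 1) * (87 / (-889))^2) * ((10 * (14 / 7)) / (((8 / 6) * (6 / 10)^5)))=13180046875 / 597482676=22.06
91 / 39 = 7 / 3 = 2.33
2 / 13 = 0.15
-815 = -815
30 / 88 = 15 / 44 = 0.34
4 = 4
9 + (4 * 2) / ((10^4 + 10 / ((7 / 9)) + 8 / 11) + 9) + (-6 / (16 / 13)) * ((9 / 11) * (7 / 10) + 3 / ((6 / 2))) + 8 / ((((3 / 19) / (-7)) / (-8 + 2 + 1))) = 3615690678181 / 2037390960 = 1774.67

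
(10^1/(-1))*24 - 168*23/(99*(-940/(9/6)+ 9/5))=-3534040/14729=-239.94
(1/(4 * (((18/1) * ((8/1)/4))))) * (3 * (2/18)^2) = 1/3888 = 0.00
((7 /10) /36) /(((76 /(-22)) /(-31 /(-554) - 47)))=667513 /2526240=0.26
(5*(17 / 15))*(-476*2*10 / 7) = -7706.67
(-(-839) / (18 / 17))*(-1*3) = -2377.17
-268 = -268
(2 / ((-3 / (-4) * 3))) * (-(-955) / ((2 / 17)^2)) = 551990 / 9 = 61332.22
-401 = -401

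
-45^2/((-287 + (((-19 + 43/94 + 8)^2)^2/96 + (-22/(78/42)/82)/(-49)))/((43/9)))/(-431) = -54111411892661760/381629650425813607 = -0.14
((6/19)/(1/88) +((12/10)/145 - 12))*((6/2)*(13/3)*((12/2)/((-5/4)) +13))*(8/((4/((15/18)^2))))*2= 38662754/8265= 4677.89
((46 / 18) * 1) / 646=23 / 5814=0.00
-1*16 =-16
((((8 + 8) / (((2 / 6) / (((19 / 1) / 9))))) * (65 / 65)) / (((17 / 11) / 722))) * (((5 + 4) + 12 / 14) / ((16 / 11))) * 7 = 38177194 / 17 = 2245717.29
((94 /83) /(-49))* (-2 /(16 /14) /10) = 47 /11620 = 0.00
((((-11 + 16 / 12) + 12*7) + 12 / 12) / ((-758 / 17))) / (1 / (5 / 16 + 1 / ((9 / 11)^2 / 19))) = -71440069 / 1473552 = -48.48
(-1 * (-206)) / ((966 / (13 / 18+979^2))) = 1776950953 / 8694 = 204388.19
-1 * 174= -174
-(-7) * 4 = 28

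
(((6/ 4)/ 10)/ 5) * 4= 3/ 25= 0.12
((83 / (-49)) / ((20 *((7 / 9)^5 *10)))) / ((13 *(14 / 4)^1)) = -4901067 / 7494241300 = -0.00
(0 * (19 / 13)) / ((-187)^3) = 0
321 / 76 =4.22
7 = 7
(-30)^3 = -27000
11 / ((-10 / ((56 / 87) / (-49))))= 44 / 3045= 0.01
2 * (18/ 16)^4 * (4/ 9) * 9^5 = 43046721/ 512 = 84075.63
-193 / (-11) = 193 / 11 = 17.55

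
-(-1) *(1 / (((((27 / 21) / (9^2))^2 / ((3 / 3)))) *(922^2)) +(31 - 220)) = -160661907 / 850084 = -189.00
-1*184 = -184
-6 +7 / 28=-23 / 4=-5.75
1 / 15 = 0.07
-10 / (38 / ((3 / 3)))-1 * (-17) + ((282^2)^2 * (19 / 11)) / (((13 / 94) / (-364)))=-28750356484765.81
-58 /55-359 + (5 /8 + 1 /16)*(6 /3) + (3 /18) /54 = -12783229 /35640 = -358.68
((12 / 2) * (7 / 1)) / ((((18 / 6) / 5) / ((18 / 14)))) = 90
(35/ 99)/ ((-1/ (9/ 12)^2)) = -0.20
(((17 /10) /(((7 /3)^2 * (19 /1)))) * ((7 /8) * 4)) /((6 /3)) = 153 /5320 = 0.03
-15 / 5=-3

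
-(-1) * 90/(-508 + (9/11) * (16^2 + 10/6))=-990/3269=-0.30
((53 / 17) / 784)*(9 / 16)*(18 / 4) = 4293 / 426496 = 0.01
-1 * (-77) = 77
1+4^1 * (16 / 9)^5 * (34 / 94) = 74078471 / 2775303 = 26.69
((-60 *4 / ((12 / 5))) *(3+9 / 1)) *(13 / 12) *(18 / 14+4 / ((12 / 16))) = -180700 / 21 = -8604.76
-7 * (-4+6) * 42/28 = -21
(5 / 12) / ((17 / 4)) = 5 / 51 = 0.10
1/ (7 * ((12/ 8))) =2/ 21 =0.10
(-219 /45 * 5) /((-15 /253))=18469 /45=410.42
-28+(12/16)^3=-1765/64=-27.58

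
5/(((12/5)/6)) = 25/2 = 12.50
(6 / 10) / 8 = 3 / 40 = 0.08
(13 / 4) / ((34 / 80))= 130 / 17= 7.65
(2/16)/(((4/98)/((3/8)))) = 147/128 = 1.15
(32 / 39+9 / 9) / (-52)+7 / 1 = 14125 / 2028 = 6.96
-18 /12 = -3 /2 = -1.50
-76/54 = -38/27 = -1.41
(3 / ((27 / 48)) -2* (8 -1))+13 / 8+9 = 47 / 24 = 1.96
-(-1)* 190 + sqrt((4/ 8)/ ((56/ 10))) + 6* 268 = sqrt(70)/ 28 + 1798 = 1798.30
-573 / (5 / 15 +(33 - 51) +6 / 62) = 53289 / 1634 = 32.61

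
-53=-53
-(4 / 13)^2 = -16 / 169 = -0.09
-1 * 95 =-95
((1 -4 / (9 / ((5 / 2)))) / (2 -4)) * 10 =5 / 9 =0.56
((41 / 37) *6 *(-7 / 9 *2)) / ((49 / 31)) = -5084 / 777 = -6.54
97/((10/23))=2231/10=223.10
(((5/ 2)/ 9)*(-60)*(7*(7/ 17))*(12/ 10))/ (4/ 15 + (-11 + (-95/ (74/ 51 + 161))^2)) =20180520150/ 3637703129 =5.55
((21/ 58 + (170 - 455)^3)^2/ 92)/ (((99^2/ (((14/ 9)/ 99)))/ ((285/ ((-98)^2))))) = 19028573383639774655/ 68667661760544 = 277111.13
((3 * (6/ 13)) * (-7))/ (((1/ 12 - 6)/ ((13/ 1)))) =1512/ 71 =21.30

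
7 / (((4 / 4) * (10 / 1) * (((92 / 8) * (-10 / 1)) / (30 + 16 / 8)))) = -112 / 575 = -0.19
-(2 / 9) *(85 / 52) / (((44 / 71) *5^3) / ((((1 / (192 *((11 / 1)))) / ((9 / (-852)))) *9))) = 85697 / 45302400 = 0.00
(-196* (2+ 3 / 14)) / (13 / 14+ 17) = -6076 / 251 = -24.21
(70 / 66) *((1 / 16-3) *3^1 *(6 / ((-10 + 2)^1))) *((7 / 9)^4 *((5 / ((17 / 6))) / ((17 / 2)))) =19748225 / 37079856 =0.53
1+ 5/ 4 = 2.25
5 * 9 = 45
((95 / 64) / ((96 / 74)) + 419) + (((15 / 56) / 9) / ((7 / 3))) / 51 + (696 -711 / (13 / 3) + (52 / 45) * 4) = 477388493873 / 499000320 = 956.69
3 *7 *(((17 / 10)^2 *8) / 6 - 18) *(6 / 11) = -162.04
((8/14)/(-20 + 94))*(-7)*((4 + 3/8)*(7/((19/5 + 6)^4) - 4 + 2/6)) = 22642745/26118078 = 0.87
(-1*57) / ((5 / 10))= -114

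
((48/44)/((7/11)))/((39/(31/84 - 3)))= -17/147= -0.12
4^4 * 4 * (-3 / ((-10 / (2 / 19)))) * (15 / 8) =1152 / 19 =60.63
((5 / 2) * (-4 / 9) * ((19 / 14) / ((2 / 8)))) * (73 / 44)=-10.01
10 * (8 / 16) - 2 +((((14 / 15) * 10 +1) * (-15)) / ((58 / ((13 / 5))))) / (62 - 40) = 2.68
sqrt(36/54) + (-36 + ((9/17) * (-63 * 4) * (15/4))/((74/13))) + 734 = sqrt(6)/3 + 767519/1258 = 610.93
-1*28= -28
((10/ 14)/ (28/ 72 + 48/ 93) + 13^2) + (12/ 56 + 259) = 606611/ 1414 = 429.00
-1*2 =-2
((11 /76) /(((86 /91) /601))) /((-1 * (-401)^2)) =-601601 /1050995336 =-0.00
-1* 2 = -2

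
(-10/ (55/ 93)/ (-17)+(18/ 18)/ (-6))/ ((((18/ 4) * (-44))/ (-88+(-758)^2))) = -44474017/ 18513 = -2402.31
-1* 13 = -13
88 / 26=44 / 13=3.38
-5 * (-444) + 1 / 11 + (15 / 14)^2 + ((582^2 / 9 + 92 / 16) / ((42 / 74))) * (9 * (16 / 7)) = 420895129 / 308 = 1366542.63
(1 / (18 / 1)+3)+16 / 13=1003 / 234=4.29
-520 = -520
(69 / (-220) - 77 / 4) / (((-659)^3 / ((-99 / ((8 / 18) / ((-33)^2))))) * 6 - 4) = -7909407 / 2860294625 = -0.00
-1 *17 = -17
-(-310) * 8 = 2480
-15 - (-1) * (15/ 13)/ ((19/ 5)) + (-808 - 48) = -215062/ 247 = -870.70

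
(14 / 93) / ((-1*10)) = -7 / 465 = -0.02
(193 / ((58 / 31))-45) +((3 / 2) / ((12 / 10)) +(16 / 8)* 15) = 10371 / 116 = 89.41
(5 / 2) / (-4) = -5 / 8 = -0.62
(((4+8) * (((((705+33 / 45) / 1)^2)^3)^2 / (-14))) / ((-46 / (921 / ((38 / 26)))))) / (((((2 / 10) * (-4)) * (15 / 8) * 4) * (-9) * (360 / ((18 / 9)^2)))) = 1976079497901060792549391770852911417959184560528384 / 53580696427001953125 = 36880436979636139294295180000000.00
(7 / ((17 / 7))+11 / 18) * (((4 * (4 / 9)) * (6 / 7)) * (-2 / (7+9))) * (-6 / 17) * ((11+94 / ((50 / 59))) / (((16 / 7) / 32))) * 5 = 8688832 / 4335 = 2004.34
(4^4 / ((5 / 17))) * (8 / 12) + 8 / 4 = 8734 / 15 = 582.27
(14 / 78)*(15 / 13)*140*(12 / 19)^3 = 8467200 / 1159171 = 7.30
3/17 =0.18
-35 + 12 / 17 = -583 / 17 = -34.29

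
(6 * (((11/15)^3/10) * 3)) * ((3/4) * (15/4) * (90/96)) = 11979/6400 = 1.87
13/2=6.50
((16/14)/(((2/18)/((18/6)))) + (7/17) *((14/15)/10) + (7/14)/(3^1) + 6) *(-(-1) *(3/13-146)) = -250731619/46410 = -5402.53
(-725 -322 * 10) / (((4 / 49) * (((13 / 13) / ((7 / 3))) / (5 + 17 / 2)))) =-12178215 / 8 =-1522276.88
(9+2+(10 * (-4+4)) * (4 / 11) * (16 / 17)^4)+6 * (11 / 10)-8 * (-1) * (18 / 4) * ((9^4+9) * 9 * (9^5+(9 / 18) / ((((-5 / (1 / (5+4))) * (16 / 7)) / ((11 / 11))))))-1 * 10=2513928299597 / 20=125696414979.85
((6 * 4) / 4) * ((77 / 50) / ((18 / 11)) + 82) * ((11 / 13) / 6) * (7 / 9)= 54.59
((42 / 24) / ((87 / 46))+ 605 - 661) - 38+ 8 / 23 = -371093 / 4002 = -92.73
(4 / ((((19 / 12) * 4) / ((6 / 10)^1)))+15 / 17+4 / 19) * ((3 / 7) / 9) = 2377 / 33915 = 0.07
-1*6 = -6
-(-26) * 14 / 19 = 364 / 19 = 19.16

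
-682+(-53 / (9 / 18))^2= 10554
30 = 30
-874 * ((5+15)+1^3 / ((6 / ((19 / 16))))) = -847343 / 48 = -17652.98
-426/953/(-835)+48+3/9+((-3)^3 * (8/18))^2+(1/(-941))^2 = 406570297462418/2113877799465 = 192.33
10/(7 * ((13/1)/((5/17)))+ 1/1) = 25/776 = 0.03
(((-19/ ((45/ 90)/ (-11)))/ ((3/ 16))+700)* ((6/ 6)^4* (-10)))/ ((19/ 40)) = -3515200/ 57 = -61670.18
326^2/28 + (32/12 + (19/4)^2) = 1283789/336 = 3820.80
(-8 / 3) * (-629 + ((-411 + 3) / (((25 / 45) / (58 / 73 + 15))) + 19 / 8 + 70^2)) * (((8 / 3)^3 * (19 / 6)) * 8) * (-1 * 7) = -5826912888832 / 88695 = -65696069.55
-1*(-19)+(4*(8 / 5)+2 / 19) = 2423 / 95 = 25.51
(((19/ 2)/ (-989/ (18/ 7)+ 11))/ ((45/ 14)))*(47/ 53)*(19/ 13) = -237538/ 23167625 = -0.01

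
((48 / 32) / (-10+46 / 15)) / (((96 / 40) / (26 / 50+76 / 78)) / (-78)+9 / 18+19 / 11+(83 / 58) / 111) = -2321591085 / 23818055872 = -0.10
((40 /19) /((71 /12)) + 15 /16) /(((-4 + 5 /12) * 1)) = -83745 /232028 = -0.36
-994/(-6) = 497/3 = 165.67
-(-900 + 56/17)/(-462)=-1.94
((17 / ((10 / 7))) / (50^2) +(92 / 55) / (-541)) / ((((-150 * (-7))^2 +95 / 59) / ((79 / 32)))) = 1156715709 / 309678590276000000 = 0.00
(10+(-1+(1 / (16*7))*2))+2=617 / 56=11.02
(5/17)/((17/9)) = 45/289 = 0.16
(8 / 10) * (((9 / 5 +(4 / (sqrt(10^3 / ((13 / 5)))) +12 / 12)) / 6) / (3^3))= 2 * sqrt(26) / 10125 +28 / 2025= 0.01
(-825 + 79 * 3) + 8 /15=-8812 /15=-587.47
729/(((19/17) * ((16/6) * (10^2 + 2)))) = 729/304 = 2.40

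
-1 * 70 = -70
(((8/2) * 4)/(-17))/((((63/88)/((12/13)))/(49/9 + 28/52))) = -563200/77571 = -7.26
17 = 17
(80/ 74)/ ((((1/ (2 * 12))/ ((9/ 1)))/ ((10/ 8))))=10800/ 37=291.89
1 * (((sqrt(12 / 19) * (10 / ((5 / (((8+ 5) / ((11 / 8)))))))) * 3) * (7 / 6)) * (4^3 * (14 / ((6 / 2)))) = 1304576 * sqrt(57) / 627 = 15708.66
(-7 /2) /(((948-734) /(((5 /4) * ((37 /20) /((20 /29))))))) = -7511 /136960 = -0.05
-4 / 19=-0.21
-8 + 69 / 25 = -131 / 25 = -5.24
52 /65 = 4 /5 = 0.80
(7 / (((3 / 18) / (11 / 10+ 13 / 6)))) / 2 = 68.60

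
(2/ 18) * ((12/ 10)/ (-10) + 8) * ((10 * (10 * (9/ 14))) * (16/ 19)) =6304/ 133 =47.40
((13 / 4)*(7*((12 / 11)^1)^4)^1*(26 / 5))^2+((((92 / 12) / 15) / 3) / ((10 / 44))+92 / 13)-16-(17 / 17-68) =52914623564304779 / 1880999180775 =28131.13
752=752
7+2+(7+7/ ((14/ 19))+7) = 65/ 2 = 32.50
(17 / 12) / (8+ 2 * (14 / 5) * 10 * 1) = 17 / 768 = 0.02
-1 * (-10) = 10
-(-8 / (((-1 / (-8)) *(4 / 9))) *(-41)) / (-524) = 1476 / 131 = 11.27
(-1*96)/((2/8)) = -384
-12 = -12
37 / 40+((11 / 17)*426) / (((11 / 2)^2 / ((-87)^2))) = 515909959 / 7480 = 68971.92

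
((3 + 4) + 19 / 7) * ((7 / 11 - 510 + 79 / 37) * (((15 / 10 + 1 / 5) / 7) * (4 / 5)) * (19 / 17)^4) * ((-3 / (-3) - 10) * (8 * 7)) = 15496547260032 / 20584025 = 752843.39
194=194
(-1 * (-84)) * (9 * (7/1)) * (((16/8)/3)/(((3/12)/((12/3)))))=56448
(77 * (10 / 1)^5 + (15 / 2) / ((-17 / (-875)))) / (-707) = -37401875 / 3434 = -10891.64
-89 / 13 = -6.85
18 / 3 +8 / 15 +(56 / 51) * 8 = 1302 / 85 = 15.32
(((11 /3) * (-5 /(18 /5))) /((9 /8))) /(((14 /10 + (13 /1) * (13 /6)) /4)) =-44000 /71847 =-0.61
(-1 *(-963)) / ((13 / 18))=17334 / 13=1333.38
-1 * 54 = -54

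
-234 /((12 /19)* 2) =-741 /4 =-185.25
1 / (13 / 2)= 0.15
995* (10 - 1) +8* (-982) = 1099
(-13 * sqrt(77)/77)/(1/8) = -104 * sqrt(77)/77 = -11.85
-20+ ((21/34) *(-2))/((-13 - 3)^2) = -87061/4352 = -20.00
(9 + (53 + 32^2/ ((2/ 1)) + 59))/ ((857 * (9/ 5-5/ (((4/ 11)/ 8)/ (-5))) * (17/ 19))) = 60135/ 40195871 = 0.00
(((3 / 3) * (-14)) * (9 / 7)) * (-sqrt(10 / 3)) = 6 * sqrt(30) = 32.86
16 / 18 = 8 / 9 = 0.89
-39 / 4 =-9.75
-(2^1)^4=-16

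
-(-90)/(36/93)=465/2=232.50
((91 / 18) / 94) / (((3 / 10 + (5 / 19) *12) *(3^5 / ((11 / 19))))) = 5005 / 135064746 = 0.00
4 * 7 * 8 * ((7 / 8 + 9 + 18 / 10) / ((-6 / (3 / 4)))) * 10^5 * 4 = -130760000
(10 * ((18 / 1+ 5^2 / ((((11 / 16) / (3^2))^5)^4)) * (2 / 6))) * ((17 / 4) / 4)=5205440969890514512480764141926983722772650255 / 2690999979730240036804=1934389078075108435708368.00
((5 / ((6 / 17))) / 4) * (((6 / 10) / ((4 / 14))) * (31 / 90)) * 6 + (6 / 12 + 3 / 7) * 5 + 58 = 78.01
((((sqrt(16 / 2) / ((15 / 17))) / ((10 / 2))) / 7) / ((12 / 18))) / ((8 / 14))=17 * sqrt(2) / 100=0.24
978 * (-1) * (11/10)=-5379/5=-1075.80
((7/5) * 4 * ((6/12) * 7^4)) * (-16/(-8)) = 67228/5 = 13445.60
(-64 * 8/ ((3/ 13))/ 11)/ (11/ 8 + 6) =-53248/ 1947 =-27.35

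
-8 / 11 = -0.73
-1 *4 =-4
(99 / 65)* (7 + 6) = 99 / 5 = 19.80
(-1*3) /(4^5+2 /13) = -13 /4438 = -0.00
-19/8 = -2.38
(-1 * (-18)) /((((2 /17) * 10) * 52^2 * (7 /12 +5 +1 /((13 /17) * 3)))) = 153 /162760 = 0.00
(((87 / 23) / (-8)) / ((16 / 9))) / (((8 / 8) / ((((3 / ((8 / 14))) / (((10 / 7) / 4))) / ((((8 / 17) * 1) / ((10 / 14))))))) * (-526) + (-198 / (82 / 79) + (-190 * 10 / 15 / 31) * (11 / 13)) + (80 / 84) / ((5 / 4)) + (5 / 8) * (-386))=0.00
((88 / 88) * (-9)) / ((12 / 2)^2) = -1 / 4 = -0.25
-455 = -455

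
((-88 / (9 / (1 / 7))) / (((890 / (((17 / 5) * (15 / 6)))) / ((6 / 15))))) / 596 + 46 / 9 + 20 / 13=200609191 / 30168775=6.65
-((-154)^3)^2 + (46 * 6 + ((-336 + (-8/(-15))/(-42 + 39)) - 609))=-600256454686433/45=-13339032326365.18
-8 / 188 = -2 / 47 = -0.04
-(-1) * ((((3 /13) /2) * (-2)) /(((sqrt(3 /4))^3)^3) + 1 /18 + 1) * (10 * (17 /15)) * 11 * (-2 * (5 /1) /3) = -35530 /81 + 1914880 * sqrt(3) /9477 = -88.67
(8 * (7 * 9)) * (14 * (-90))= -635040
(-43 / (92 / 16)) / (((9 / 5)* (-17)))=860 / 3519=0.24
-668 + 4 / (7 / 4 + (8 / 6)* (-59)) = -616612 / 923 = -668.05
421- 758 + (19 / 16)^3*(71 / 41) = -334.10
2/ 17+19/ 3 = 329/ 51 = 6.45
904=904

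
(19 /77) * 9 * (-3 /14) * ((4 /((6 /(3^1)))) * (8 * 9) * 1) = -36936 /539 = -68.53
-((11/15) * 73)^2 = -644809/225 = -2865.82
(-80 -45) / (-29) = 125 / 29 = 4.31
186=186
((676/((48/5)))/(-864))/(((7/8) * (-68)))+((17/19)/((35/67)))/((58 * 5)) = 61828771/8497742400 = 0.01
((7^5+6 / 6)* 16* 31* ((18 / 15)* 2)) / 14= 50020608 / 35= 1429160.23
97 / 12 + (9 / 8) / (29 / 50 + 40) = 49372 / 6087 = 8.11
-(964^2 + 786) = -930082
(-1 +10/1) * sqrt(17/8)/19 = 9 * sqrt(34)/76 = 0.69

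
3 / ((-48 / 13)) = -13 / 16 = -0.81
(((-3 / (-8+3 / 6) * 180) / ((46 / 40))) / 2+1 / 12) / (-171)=-8663 / 47196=-0.18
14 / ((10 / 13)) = 91 / 5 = 18.20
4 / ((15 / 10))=8 / 3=2.67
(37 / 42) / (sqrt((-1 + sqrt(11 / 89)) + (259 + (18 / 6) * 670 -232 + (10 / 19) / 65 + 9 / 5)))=0.02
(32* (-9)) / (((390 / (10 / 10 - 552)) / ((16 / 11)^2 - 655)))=-2089365552 / 7865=-265653.60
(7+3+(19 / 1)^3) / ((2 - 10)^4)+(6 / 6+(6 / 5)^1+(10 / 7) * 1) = 760607 / 143360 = 5.31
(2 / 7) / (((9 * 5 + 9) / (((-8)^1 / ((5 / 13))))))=-104 / 945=-0.11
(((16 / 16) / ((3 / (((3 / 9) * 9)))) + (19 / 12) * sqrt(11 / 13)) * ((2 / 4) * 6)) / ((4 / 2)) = 3 / 2 + 19 * sqrt(143) / 104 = 3.68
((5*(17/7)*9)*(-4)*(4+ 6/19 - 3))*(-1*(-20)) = -1530000/133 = -11503.76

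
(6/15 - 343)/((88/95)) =-32547/88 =-369.85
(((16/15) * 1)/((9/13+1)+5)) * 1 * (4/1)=832/1305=0.64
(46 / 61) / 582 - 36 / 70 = -318713 / 621285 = -0.51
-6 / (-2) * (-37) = -111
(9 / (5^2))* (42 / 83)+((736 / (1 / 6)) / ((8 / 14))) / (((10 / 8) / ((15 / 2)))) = 96213978 / 2075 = 46368.18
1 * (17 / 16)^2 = 289 / 256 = 1.13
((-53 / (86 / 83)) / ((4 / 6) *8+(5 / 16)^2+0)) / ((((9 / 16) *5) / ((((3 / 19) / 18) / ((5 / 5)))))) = -0.03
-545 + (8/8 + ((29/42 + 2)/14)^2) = -188071967/345744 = -543.96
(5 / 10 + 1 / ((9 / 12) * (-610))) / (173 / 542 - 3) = -246881 / 1329495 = -0.19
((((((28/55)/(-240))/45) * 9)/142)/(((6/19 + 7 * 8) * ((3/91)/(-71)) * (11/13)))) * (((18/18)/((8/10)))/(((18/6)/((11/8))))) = 157339/2033856000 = 0.00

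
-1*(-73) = 73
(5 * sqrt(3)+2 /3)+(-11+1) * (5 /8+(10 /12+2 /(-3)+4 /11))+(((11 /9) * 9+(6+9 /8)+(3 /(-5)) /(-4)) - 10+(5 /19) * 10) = 169 /8360+5 * sqrt(3) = 8.68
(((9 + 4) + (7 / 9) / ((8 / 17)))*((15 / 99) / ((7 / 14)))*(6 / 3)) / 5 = 1055 / 594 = 1.78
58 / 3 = 19.33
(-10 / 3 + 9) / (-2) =-17 / 6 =-2.83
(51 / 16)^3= 132651 / 4096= 32.39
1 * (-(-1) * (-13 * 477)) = -6201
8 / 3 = 2.67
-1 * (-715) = 715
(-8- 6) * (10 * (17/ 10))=-238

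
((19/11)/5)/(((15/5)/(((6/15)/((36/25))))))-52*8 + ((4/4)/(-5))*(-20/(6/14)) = -241541/594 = -406.63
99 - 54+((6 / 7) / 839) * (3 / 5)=1321443 / 29365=45.00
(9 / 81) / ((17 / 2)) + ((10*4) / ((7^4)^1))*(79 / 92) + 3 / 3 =8680435 / 8449119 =1.03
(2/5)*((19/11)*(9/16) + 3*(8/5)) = 5079/2200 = 2.31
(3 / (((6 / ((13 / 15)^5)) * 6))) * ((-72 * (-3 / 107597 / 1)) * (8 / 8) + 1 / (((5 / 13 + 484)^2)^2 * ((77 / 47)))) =198152672209808379381487 / 2422518611303971630804612500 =0.00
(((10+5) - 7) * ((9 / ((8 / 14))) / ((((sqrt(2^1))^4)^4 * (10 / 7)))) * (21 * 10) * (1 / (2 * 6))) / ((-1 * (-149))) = 0.04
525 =525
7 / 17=0.41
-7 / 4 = -1.75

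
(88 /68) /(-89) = -22 /1513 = -0.01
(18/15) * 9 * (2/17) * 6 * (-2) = -1296/85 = -15.25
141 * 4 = 564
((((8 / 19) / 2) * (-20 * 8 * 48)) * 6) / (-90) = 2048 / 19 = 107.79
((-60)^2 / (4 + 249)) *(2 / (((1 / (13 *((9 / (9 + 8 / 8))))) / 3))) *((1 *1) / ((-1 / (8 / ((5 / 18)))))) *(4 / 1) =-29113344 / 253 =-115072.51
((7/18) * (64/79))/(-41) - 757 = -22067531/29151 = -757.01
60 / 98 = 30 / 49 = 0.61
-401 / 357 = -1.12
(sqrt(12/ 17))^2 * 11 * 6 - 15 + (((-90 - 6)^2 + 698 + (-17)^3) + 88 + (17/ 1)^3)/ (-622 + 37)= 48037/ 3315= 14.49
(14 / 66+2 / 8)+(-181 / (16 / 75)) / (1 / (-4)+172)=-33839 / 7557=-4.48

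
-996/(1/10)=-9960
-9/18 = -0.50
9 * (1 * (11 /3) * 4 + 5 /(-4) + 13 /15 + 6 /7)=19077 /140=136.26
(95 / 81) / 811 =95 / 65691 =0.00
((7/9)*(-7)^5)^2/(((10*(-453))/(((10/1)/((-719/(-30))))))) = -138412872010/8794089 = -15739.31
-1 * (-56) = 56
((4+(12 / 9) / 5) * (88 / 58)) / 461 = 2816 / 200535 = 0.01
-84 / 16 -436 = -1765 / 4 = -441.25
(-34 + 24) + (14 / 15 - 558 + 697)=1949 / 15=129.93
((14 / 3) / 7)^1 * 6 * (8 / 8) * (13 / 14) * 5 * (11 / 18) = 715 / 63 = 11.35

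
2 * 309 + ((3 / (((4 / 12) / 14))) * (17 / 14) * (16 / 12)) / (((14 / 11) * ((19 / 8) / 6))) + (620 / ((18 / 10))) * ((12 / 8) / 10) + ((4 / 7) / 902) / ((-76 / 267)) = 386745229 / 359898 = 1074.60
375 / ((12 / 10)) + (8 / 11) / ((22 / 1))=75633 / 242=312.53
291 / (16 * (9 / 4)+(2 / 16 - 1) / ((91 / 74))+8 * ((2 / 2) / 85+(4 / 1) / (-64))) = 1286220 / 154181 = 8.34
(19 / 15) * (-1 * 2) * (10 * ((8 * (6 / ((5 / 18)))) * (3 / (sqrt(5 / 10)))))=-65664 * sqrt(2) / 5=-18572.58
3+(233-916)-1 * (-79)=-601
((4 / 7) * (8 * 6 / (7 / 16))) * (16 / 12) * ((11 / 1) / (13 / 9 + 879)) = 101376 / 97069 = 1.04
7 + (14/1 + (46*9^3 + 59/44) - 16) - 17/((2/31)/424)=-3440081/44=-78183.66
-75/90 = -5/6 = -0.83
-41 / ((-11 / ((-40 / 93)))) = -1640 / 1023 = -1.60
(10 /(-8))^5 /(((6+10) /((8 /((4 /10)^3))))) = -390625 /16384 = -23.84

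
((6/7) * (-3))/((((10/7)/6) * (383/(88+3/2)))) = -4833/1915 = -2.52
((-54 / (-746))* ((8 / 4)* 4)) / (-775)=-216 / 289075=-0.00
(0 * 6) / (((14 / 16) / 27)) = 0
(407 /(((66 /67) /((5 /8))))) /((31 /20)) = 61975 /372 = 166.60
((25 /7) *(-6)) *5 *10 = -1071.43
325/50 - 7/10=5.80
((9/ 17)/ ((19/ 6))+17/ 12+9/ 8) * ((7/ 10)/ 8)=146993/ 620160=0.24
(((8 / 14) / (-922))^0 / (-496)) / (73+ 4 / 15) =-15 / 545104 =-0.00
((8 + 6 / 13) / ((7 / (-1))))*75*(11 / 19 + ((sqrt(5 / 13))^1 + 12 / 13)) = -192.40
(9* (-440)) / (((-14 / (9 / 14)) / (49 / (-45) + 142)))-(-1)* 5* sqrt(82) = 5* sqrt(82) + 1255518 / 49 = 25668.09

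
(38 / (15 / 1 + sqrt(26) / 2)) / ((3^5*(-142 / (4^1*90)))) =-400 / 14697 + 40*sqrt(26) / 44091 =-0.02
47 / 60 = 0.78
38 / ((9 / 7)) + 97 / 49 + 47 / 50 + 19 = 1135027 / 22050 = 51.48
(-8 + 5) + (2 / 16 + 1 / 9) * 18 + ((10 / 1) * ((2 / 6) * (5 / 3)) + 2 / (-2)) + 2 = 281 / 36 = 7.81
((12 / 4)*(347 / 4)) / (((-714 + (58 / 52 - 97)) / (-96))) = 216528 / 7019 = 30.85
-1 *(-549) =549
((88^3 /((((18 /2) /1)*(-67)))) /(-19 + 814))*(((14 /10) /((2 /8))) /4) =-4770304 /2396925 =-1.99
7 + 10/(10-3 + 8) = 23/3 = 7.67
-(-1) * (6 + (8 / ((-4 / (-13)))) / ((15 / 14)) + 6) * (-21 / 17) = -224 / 5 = -44.80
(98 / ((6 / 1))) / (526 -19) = 49 / 1521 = 0.03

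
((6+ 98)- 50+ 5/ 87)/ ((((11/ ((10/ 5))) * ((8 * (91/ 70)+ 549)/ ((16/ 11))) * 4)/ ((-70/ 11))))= -13168400/ 323884209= -0.04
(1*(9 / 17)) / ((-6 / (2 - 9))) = 21 / 34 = 0.62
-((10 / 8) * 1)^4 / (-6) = 625 / 1536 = 0.41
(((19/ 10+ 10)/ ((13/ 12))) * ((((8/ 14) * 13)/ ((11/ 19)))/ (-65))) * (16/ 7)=-124032/ 25025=-4.96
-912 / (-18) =152 / 3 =50.67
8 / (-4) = -2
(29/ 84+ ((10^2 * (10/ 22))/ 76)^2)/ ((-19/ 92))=-59322727/ 17428719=-3.40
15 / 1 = 15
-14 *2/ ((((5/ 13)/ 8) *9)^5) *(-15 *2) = 681325625344/ 12301875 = 55383.88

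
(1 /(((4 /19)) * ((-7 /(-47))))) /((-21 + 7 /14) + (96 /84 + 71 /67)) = -59831 /34326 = -1.74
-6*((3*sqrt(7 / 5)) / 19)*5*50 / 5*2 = -360*sqrt(35) / 19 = -112.09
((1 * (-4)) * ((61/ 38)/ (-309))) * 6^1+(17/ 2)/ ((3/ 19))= 633575/ 11742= 53.96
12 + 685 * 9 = 6177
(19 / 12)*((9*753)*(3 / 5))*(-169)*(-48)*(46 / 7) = 12012042744 / 35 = 343201221.26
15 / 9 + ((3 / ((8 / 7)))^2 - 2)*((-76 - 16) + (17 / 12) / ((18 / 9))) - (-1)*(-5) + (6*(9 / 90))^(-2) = -2059909 / 4608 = -447.03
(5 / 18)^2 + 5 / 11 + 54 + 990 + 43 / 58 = 108035245 / 103356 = 1045.27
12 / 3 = 4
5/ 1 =5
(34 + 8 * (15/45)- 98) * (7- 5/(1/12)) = 9752/3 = 3250.67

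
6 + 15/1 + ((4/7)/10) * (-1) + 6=943/35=26.94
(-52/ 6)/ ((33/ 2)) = -52/ 99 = -0.53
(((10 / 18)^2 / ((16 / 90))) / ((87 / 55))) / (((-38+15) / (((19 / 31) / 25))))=-5225 / 4466232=-0.00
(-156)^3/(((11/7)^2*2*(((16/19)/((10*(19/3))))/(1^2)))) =-6995291940/121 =-57812330.08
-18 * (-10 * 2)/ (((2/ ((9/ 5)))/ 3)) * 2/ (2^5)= 60.75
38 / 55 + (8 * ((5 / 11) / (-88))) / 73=30489 / 44165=0.69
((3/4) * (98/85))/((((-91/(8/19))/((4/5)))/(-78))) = 2016/8075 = 0.25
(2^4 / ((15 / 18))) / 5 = 96 / 25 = 3.84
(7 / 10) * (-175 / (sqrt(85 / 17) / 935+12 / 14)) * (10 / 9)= -158.35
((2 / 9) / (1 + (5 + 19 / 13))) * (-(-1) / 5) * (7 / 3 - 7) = -364 / 13095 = -0.03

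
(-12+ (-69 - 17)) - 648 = -746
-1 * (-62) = 62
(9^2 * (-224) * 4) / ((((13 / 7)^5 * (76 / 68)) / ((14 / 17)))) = -17076987648 / 7054567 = -2420.70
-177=-177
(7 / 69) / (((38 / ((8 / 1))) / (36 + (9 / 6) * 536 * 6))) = 45360 / 437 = 103.80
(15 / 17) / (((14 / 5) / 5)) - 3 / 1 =-339 / 238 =-1.42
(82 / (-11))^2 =6724 / 121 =55.57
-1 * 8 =-8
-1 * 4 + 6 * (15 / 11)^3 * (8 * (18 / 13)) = 2846788 / 17303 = 164.53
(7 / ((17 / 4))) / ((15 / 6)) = 56 / 85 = 0.66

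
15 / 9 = 5 / 3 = 1.67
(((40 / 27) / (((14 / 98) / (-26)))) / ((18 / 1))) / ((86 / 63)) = -12740 / 1161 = -10.97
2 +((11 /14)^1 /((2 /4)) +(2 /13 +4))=703 /91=7.73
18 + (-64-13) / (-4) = 149 / 4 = 37.25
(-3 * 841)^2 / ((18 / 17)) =12023777 / 2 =6011888.50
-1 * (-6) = 6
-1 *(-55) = 55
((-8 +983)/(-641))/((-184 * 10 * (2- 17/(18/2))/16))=1755/14743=0.12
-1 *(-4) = 4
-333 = -333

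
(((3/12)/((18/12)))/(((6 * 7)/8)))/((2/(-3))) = -1/21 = -0.05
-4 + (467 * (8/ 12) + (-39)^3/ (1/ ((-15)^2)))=-40039403/ 3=-13346467.67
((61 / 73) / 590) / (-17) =-61 / 732190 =-0.00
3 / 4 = 0.75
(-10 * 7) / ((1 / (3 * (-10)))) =2100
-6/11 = -0.55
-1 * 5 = -5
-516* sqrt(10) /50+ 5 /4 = 5 /4 -258* sqrt(10) /25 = -31.38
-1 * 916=-916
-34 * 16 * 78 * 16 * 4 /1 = -2715648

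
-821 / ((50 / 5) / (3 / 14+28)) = -64859 / 28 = -2316.39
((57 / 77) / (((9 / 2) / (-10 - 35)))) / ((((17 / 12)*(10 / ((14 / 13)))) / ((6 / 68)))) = -2052 / 41327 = -0.05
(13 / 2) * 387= 5031 / 2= 2515.50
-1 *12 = -12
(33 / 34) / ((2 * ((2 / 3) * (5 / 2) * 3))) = 33 / 340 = 0.10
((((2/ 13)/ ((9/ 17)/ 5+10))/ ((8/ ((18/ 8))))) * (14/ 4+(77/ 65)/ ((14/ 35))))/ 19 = 16065/ 11032996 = 0.00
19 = 19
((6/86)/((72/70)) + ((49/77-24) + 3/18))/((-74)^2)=-131281/31081776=-0.00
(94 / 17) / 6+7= 404 / 51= 7.92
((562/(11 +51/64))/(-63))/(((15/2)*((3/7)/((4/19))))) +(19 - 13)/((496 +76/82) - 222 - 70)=-494216369/24406654725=-0.02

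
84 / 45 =28 / 15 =1.87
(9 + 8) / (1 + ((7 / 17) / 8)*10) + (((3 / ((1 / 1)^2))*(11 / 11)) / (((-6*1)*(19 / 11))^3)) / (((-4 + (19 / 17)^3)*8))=5311605862271 / 473260464576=11.22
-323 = -323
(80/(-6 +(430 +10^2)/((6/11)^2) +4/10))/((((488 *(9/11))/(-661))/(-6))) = 4362600/9749081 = 0.45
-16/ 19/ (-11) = 16/ 209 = 0.08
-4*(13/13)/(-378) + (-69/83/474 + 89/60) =36983909/24785460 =1.49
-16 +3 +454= 441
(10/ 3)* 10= 33.33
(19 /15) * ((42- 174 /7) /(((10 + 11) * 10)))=76 /735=0.10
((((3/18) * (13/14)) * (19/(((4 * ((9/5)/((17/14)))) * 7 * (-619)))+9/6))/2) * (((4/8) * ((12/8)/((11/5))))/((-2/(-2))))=212818645/5380962048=0.04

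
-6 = -6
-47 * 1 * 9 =-423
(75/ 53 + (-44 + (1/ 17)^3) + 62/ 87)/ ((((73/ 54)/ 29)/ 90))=-1536672121560/ 19008397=-80841.75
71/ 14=5.07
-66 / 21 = -22 / 7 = -3.14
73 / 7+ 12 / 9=247 / 21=11.76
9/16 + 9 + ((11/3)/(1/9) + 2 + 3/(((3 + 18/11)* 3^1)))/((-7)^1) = 25885/5712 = 4.53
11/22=1/2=0.50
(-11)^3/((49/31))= -41261/49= -842.06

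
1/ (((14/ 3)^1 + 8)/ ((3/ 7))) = 9/ 266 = 0.03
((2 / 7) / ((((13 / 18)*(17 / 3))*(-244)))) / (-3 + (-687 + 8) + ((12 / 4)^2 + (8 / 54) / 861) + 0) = 89667 / 210913305187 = 0.00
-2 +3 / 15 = -9 / 5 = -1.80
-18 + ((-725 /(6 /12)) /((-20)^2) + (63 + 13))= 435 /8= 54.38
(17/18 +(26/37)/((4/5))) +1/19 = 11866/6327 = 1.88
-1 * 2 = -2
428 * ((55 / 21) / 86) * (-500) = -5885000 / 903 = -6517.17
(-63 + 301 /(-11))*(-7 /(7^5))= 142 /3773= 0.04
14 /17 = 0.82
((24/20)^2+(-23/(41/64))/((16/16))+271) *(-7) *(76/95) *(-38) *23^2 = 136465000056/5125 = 26627317.08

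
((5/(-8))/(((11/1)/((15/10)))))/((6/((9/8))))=-45/2816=-0.02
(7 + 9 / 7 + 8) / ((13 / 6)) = 684 / 91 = 7.52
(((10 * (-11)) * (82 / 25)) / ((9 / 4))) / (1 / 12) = -28864 / 15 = -1924.27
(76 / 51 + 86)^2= 19909444 / 2601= 7654.53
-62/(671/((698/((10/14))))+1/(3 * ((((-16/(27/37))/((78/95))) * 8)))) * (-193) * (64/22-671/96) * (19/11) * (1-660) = 81125391.66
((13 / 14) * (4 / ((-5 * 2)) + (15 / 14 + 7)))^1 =6981 / 980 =7.12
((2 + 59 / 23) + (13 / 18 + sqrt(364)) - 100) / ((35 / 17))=-666587 / 14490 + 34 * sqrt(91) / 35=-36.74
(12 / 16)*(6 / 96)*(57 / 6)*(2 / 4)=57 / 256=0.22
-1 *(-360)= 360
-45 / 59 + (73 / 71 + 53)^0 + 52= 3082 / 59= 52.24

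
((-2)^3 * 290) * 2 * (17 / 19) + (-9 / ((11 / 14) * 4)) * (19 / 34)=-59024983 / 14212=-4153.18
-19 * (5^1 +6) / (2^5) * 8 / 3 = -209 / 12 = -17.42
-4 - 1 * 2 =-6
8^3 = 512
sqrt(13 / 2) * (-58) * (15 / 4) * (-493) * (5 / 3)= 357425 * sqrt(26) / 4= 455629.26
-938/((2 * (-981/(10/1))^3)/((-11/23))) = -5159000/21713751243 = -0.00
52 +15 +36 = 103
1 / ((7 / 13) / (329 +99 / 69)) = 98800 / 161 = 613.66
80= 80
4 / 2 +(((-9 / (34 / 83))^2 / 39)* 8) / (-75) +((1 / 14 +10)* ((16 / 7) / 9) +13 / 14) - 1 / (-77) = 1269433657 / 303753450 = 4.18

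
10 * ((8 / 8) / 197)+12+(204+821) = 1037.05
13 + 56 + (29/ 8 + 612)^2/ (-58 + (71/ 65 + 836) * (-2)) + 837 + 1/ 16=4952369271/ 7205888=687.27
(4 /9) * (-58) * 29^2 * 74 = -14438288 /9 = -1604254.22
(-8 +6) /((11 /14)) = -28 /11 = -2.55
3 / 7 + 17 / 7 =20 / 7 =2.86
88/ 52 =22/ 13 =1.69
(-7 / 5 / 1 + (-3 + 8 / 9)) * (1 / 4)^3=-79 / 1440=-0.05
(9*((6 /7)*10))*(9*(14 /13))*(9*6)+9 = 524997 /13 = 40384.38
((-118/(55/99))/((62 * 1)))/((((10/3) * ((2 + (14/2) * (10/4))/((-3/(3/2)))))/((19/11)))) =20178/110825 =0.18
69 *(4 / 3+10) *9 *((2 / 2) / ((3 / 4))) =9384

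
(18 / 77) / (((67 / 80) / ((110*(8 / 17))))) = 115200 / 7973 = 14.45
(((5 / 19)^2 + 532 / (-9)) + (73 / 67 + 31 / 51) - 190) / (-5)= 915325643 / 18503055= 49.47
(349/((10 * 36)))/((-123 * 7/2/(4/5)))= -349/193725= -0.00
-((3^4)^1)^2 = -6561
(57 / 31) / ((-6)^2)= 0.05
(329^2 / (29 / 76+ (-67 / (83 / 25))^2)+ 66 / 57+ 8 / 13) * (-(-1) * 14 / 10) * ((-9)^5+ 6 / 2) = -149338967956228988 / 6758530565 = -22096366.44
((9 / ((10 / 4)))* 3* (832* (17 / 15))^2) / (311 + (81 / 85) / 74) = 1509998051328 / 48906775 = 30875.03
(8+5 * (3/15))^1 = 9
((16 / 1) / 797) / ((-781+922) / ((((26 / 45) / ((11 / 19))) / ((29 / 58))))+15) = 15808 / 67438155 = 0.00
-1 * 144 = -144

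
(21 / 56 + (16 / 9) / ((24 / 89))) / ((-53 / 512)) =-96320 / 1431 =-67.31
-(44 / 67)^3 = -85184 / 300763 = -0.28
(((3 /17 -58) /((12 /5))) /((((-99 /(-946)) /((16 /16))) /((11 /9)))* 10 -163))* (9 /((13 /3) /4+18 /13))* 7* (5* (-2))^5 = -247273650000 /651899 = -379312.82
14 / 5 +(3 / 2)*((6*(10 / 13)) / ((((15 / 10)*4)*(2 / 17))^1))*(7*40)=178682 / 65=2748.95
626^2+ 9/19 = 7445653/19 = 391876.47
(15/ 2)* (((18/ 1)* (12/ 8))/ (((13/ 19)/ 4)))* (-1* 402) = -6186780/ 13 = -475906.15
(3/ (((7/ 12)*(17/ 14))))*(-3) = -216/ 17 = -12.71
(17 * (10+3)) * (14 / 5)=3094 / 5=618.80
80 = 80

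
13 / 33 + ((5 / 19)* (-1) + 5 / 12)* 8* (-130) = -99853 / 627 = -159.26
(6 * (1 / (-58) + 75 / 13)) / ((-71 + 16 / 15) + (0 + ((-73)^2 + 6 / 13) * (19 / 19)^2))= 0.01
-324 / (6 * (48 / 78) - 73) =4212 / 901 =4.67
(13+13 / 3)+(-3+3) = 52 / 3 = 17.33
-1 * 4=-4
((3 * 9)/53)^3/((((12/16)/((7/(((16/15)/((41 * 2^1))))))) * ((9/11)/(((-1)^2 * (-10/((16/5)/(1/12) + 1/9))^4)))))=707804678109375000/1342832549198073917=0.53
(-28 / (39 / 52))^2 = 12544 / 9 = 1393.78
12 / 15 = 4 / 5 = 0.80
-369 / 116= -3.18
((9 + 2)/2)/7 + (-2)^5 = -437/14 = -31.21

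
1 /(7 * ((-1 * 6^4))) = -1 /9072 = -0.00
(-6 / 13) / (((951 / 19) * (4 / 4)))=-38 / 4121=-0.01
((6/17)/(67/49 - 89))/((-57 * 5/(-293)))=-14357/3467405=-0.00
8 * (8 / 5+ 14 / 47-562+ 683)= 983.18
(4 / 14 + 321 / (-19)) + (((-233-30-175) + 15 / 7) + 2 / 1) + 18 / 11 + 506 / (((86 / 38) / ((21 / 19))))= -12689596 / 62909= -201.71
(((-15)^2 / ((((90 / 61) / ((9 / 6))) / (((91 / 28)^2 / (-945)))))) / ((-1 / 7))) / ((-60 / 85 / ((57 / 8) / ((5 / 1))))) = -3329807 / 92160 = -36.13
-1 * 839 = -839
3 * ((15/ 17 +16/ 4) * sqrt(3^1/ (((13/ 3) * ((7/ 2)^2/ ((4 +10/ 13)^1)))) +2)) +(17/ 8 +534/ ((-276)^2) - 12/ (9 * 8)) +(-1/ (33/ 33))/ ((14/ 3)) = 38905/ 22218 +249 * sqrt(18794)/ 1547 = 23.82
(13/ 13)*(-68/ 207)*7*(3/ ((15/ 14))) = -6664/ 1035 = -6.44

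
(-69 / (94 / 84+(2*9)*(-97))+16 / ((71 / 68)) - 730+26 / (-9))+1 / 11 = -369565045583 / 515120265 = -717.43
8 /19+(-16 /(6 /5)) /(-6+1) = 176 /57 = 3.09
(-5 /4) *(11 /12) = -55 /48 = -1.15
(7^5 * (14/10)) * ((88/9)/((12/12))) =10353112/45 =230069.16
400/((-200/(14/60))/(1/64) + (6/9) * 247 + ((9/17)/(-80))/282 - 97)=-1073856000/147090019423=-0.01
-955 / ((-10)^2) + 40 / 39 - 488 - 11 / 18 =-1163297 / 2340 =-497.14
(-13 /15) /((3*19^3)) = -13 /308655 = -0.00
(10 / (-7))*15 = -150 / 7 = -21.43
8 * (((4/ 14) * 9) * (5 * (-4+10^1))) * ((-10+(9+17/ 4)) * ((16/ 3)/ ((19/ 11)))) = 823680/ 133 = 6193.08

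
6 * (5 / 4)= 15 / 2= 7.50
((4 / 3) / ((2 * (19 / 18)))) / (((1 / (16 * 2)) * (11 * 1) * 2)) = 192 / 209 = 0.92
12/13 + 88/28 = 370/91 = 4.07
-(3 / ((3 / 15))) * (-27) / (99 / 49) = 2205 / 11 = 200.45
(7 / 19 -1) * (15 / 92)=-45 / 437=-0.10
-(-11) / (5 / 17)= 187 / 5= 37.40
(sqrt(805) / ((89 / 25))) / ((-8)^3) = -25* sqrt(805) / 45568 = -0.02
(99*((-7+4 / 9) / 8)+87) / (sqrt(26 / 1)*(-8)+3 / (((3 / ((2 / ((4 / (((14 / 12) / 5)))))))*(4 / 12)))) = -18800*sqrt(26) / 665551-1645 / 1331102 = -0.15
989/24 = 41.21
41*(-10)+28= -382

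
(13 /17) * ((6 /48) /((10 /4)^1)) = 13 /340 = 0.04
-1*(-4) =4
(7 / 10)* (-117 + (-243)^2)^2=2431086436.80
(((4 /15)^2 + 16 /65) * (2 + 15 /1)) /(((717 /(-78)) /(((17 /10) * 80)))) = -4291072 /53775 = -79.80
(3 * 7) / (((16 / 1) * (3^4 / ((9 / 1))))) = 7 / 48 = 0.15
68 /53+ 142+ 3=7753 /53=146.28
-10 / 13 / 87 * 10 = -100 / 1131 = -0.09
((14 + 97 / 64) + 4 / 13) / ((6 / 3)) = 13165 / 1664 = 7.91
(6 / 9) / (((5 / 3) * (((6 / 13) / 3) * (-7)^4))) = 13 / 12005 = 0.00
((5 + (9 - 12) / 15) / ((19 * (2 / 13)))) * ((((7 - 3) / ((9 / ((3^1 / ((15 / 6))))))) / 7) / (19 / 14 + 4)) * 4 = 3328 / 35625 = 0.09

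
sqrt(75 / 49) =5 * sqrt(3) / 7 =1.24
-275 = -275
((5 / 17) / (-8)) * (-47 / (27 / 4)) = 235 / 918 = 0.26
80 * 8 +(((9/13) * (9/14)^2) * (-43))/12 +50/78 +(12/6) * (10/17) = 333078701/519792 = 640.79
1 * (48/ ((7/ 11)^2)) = 5808/ 49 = 118.53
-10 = -10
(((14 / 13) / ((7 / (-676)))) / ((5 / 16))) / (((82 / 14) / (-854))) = 9947392 / 205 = 48523.86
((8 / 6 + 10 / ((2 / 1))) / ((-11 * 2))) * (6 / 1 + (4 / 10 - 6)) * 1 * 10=-38 / 33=-1.15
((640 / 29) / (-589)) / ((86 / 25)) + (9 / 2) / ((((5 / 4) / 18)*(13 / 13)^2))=237932492 / 3672415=64.79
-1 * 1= -1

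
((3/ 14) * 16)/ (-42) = -4/ 49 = -0.08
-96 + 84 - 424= -436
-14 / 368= -7 / 184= -0.04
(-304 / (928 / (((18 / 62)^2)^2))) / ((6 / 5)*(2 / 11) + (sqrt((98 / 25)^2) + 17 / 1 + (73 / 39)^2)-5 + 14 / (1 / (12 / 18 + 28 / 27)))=-156425229675 / 2923369987084342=-0.00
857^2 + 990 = 735439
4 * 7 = 28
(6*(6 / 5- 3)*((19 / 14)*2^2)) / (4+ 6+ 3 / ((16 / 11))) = -32832 / 6755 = -4.86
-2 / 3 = -0.67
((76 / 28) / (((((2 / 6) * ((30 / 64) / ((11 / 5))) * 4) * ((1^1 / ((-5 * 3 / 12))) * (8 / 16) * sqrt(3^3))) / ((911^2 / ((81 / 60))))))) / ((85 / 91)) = -36078325712 * sqrt(3) / 20655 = -3025393.04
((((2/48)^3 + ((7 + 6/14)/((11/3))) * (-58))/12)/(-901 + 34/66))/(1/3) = 125079475/3834077184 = 0.03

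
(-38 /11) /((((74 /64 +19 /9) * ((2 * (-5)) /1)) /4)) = 21888 /51755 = 0.42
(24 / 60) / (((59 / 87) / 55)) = 1914 / 59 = 32.44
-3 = -3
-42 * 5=-210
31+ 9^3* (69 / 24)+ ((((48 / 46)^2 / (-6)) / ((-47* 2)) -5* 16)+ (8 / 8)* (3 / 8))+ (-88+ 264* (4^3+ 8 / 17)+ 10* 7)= 32206663259 / 1690684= 19049.49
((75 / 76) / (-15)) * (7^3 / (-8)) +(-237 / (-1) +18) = 156755 / 608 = 257.82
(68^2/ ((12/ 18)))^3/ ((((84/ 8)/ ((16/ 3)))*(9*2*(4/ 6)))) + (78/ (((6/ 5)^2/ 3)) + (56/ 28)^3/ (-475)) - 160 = 93924108509313/ 6650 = 14123926091.63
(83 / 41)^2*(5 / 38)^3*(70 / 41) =30139375 / 1890916556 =0.02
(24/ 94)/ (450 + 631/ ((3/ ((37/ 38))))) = 1368/ 3508409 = 0.00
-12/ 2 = -6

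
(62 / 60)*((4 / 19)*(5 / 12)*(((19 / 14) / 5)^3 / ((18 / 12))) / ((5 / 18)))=11191 / 2572500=0.00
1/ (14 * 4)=1/ 56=0.02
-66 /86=-33 /43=-0.77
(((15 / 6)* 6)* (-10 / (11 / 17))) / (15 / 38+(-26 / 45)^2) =-196222500 / 616693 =-318.19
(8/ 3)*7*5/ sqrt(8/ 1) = 33.00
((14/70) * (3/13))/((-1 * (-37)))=3/2405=0.00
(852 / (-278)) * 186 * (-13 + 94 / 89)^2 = -89534223684 / 1101019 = -81319.42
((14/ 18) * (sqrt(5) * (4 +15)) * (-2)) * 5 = -1330 * sqrt(5)/ 9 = -330.44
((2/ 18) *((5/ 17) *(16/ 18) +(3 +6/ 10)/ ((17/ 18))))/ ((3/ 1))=3116/ 20655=0.15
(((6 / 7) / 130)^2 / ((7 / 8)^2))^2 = 331776 / 102905300850625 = 0.00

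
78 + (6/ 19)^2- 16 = 22418/ 361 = 62.10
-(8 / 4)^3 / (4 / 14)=-28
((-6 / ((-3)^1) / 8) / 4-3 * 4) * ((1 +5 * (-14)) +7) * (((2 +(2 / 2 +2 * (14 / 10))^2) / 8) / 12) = 811177 / 6400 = 126.75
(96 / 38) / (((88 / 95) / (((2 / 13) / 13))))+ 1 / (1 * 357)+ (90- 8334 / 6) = -862074958 / 663663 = -1298.96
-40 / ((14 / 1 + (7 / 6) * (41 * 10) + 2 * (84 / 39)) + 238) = -1560 / 28651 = -0.05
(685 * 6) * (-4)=-16440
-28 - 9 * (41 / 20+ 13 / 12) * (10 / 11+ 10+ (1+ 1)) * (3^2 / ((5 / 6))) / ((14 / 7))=-548294 / 275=-1993.80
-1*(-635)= 635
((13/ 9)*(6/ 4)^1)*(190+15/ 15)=2483/ 6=413.83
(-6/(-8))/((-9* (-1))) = 1/12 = 0.08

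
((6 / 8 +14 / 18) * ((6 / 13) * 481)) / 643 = 2035 / 3858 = 0.53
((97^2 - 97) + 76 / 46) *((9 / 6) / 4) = 321321 / 92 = 3492.62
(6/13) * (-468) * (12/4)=-648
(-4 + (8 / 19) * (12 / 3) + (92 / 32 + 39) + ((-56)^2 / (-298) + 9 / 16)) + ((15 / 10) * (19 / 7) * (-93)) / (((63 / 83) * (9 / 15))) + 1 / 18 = -801.76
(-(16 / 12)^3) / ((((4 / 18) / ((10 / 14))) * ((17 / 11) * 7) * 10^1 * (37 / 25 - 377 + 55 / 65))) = 57200 / 304300731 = 0.00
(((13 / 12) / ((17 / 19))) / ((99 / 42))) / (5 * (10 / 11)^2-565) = -2717 / 2966670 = -0.00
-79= -79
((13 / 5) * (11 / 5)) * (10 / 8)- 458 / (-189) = 36187 / 3780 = 9.57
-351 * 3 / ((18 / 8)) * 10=-4680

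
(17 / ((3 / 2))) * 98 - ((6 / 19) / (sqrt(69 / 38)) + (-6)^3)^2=-59710004 / 1311 + 864 * sqrt(2622) / 437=-45444.15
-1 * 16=-16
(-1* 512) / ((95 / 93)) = -47616 / 95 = -501.22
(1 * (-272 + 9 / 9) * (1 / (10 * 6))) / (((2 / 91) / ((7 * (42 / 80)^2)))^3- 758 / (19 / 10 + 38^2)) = 28954785986974390070619 / 3360717768656610290800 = 8.62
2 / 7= 0.29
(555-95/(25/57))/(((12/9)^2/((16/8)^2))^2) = 34263/20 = 1713.15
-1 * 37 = -37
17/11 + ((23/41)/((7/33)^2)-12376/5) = -271948874/110495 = -2461.19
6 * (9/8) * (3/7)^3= 729/1372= 0.53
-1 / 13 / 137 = -1 / 1781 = -0.00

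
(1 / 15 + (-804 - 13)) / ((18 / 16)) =-98032 / 135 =-726.16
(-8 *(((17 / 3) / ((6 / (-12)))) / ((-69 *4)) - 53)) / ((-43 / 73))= -6402100 / 8901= -719.26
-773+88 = -685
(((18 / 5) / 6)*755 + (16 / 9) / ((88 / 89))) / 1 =45025 / 99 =454.80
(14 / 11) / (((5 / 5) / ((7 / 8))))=49 / 44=1.11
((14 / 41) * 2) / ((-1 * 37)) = -0.02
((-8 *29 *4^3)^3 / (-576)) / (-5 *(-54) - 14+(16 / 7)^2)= 4894969856 / 225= 21755421.58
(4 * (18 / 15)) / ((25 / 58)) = 1392 / 125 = 11.14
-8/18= -4/9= -0.44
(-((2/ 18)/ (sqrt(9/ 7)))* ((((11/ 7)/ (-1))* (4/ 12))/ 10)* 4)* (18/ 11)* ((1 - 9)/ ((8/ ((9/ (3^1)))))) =-4* sqrt(7)/ 105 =-0.10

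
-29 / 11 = -2.64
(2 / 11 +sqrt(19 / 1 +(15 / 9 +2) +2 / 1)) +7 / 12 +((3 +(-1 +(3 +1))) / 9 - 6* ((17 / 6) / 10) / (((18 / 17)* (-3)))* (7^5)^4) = sqrt(222) / 3 +63414903640027139921 / 1485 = 42703638814833095.82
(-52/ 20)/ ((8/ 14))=-4.55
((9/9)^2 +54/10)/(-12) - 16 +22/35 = -334/21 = -15.90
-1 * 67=-67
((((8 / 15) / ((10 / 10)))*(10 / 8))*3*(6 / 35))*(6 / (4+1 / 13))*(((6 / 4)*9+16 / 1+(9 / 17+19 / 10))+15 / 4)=405522 / 22525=18.00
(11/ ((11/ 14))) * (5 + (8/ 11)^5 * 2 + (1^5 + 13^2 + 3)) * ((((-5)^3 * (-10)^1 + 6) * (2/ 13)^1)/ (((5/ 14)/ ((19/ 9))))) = 89594879798144/ 31404945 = 2852890.84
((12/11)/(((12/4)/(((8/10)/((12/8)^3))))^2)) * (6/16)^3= 8/22275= 0.00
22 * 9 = 198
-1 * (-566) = 566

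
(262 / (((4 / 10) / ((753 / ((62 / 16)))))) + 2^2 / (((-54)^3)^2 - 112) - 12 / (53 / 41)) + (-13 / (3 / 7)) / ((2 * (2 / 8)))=3886755424271110537 / 30553529306484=127211.34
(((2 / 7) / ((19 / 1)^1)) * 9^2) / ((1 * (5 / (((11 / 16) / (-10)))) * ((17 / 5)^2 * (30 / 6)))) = -891 / 3074960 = -0.00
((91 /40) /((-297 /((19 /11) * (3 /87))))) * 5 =-1729 /757944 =-0.00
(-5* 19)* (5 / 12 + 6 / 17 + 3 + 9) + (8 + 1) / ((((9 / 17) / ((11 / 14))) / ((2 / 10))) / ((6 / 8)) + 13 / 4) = -1431754397 / 1181364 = -1211.95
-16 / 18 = -8 / 9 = -0.89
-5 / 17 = -0.29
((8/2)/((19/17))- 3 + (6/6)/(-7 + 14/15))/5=0.08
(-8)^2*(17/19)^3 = 314432/6859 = 45.84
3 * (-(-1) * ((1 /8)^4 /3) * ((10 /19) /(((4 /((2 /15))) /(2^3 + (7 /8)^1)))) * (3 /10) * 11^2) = 0.00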